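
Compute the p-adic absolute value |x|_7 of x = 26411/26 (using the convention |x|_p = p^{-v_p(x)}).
|26411/26|_7 = 1/2401

Step 1 — compute v_7(x) by factoring powers of 7 out of the numerator and denominator: v_7(26411/26) = 4. Step 2 — apply |x|_p = p^{-v_p(x)} = 7^{-4} = 1/2401.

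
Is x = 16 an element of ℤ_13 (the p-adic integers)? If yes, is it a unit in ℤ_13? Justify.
x ∈ ℤ_13^× (unit); v_13(x) = 0

ℤ_13 = {x ∈ ℚ_13 : v_13(x) ≥ 0} and ℤ_13^× = {x ∈ ℤ_13 : v_13(x) = 0}. Here v_13(16) = v_13(num) − v_13(den) = 0; compare against these criteria.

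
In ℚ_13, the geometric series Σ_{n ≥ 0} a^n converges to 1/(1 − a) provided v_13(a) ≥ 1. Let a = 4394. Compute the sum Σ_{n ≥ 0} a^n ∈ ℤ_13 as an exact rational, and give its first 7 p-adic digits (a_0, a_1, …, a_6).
Σ a^n = 1/(1 − a) = -1/4393;  first 7 digits = (1, 0, 0, 2, 0, 0, 4)

v_13(a) = 3 ≥ 1, so the series converges in ℤ_13 to 1/(1 − a) = 1/(1 − 4394) = -1/4393. Expand this rational in ℤ_13: compute digits iteratively via d_i = x_i mod 13, x_{i+1} = (x_i − d_i)/13. The first 7 digits are (1, 0, 0, 2, 0, 0, 4).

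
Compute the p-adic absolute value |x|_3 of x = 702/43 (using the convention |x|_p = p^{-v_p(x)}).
|702/43|_3 = 1/27

Step 1 — compute v_3(x) by factoring powers of 3 out of the numerator and denominator: v_3(702/43) = 3. Step 2 — apply |x|_p = p^{-v_p(x)} = 3^{-3} = 1/27.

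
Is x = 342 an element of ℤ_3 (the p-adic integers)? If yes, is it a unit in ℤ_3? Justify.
x ∈ ℤ_3 but not a unit; v_3(x) = 2 > 0

ℤ_3 = {x ∈ ℚ_3 : v_3(x) ≥ 0} and ℤ_3^× = {x ∈ ℤ_3 : v_3(x) = 0}. Here v_3(342) = v_3(num) − v_3(den) = 2; compare against these criteria.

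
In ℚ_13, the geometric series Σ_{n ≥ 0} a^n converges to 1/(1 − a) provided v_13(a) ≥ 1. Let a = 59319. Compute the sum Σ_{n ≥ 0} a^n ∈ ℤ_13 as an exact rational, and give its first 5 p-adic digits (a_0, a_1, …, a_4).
Σ a^n = 1/(1 − a) = -1/59318;  first 5 digits = (1, 0, 0, 1, 2)

v_13(a) = 3 ≥ 1, so the series converges in ℤ_13 to 1/(1 − a) = 1/(1 − 59319) = -1/59318. Expand this rational in ℤ_13: compute digits iteratively via d_i = x_i mod 13, x_{i+1} = (x_i − d_i)/13. The first 5 digits are (1, 0, 0, 1, 2).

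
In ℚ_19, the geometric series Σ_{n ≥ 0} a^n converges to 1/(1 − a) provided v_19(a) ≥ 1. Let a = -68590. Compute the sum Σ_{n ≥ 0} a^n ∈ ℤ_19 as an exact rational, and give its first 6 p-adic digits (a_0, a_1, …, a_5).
Σ a^n = 1/(1 − a) = 1/68591;  first 6 digits = (1, 0, 0, 9, 18, 18)

v_19(a) = 3 ≥ 1, so the series converges in ℤ_19 to 1/(1 − a) = 1/(1 − (-68590)) = 1/68591. Expand this rational in ℤ_19: compute digits iteratively via d_i = x_i mod 19, x_{i+1} = (x_i − d_i)/19. The first 6 digits are (1, 0, 0, 9, 18, 18).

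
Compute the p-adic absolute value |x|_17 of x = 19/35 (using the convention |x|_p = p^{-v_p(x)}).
|19/35|_17 = 1

Step 1 — compute v_17(x) by factoring powers of 17 out of the numerator and denominator: v_17(19/35) = 0. Step 2 — apply |x|_p = p^{-v_p(x)} = 17^{0} = 1.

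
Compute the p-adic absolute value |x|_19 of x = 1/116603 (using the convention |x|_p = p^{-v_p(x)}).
|1/116603|_19 = 6859

Step 1 — compute v_19(x) by factoring powers of 19 out of the numerator and denominator: v_19(1/116603) = -3. Step 2 — apply |x|_p = p^{-v_p(x)} = 19^{3} = 6859.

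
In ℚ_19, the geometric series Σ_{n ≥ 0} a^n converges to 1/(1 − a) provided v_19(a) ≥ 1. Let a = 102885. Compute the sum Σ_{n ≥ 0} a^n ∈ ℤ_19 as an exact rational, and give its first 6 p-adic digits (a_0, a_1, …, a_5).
Σ a^n = 1/(1 − a) = -1/102884;  first 6 digits = (1, 0, 0, 15, 0, 0)

v_19(a) = 3 ≥ 1, so the series converges in ℤ_19 to 1/(1 − a) = 1/(1 − 102885) = -1/102884. Expand this rational in ℤ_19: compute digits iteratively via d_i = x_i mod 19, x_{i+1} = (x_i − d_i)/19. The first 6 digits are (1, 0, 0, 15, 0, 0).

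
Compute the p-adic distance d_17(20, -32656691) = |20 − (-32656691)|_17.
d_17(20, -32656691) = 1/1419857

Step 1 — x − y = 20 − (-32656691) = 32656711. Step 2 — v_17(32656711) = 5 (factor: 32656711 = (17^5 · 23); the sign does not affect v_p). Step 3 — |x − y|_17 = 17^{-5} = 1/1419857.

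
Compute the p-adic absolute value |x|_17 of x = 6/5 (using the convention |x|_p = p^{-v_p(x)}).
|6/5|_17 = 1

Step 1 — compute v_17(x) by factoring powers of 17 out of the numerator and denominator: v_17(6/5) = 0. Step 2 — apply |x|_p = p^{-v_p(x)} = 17^{0} = 1.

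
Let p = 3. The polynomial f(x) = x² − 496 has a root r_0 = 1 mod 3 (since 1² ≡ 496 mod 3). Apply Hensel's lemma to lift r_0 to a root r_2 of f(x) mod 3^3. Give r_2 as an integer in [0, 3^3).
r_2 = 19 (mod 27)

Hensel's recurrence: r_{i+1} = r_i − f(r_i)·(f′(r_i))^{-1} mod 3^{i+2}, with f′(x) = 2x. Iterate:
  r_0 = 1 (mod 3)
  r_1 = 1 (mod 9)
  r_2 = 19 (mod 27)
Final: r_2 = 19, and one checks f(r_2) ≡ 0 mod 3^3.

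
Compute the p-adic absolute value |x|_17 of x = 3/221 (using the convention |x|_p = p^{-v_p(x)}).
|3/221|_17 = 17

Step 1 — compute v_17(x) by factoring powers of 17 out of the numerator and denominator: v_17(3/221) = -1. Step 2 — apply |x|_p = p^{-v_p(x)} = 17^{1} = 17.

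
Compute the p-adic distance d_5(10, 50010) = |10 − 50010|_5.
d_5(10, 50010) = 1/3125

Step 1 — x − y = 10 − 50010 = -50000. Step 2 — v_5(-50000) = 5 (factor: -50000 = −(5^5 · 16); the sign does not affect v_p). Step 3 — |x − y|_5 = 5^{-5} = 1/3125.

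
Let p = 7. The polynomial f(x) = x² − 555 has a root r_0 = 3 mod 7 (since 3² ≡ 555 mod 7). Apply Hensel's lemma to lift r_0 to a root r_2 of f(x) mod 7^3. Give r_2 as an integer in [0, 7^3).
r_2 = 143 (mod 343)

Hensel's recurrence: r_{i+1} = r_i − f(r_i)·(f′(r_i))^{-1} mod 7^{i+2}, with f′(x) = 2x. Iterate:
  r_0 = 3 (mod 7)
  r_1 = 45 (mod 49)
  r_2 = 143 (mod 343)
Final: r_2 = 143, and one checks f(r_2) ≡ 0 mod 7^3.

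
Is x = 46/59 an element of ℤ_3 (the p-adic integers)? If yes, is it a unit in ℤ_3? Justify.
x ∈ ℤ_3^× (unit); v_3(x) = 0

ℤ_3 = {x ∈ ℚ_3 : v_3(x) ≥ 0} and ℤ_3^× = {x ∈ ℤ_3 : v_3(x) = 0}. Here v_3(46/59) = v_3(num) − v_3(den) = 0; compare against these criteria.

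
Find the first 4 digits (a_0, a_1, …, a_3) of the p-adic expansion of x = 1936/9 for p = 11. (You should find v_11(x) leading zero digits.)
(a_0, …, a_3) = (0, 0, 3, 6)

v_11(1936/9) = 2, so a_0 = ... = a_1 = 0. Factor out: x = 11^2 · u with u = 16/9 a unit in ℤ_11. Expand u iteratively via a_{v+i} = u_i mod 11, u_{i+1} = (u_i − a_{v+i})/11:
  u_0 = 16/9;  a_2 = 3;  u_1 = (u_0 − 3)/11 = -1/9
  u_1 = -1/9;  a_3 = 6;  u_2 = (u_1 − 6)/11 = -5/9
Digits: (0, 0, 3, 6).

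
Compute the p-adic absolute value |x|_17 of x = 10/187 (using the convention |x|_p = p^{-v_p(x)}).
|10/187|_17 = 17

Step 1 — compute v_17(x) by factoring powers of 17 out of the numerator and denominator: v_17(10/187) = -1. Step 2 — apply |x|_p = p^{-v_p(x)} = 17^{1} = 17.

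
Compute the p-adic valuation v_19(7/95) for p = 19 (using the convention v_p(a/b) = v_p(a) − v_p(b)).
v_19(7/95) = -1

Factor powers of 19 from the numerator and denominator of the reduced fraction: 7 = 19^0 · 7 and 95 = 19^1 · 5. Apply v_p(a/b) = v_p(a) − v_p(b): v_19(7/95) = 0 − 1 = -1.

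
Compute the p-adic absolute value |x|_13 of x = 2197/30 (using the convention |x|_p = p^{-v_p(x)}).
|2197/30|_13 = 1/2197

Step 1 — compute v_13(x) by factoring powers of 13 out of the numerator and denominator: v_13(2197/30) = 3. Step 2 — apply |x|_p = p^{-v_p(x)} = 13^{-3} = 1/2197.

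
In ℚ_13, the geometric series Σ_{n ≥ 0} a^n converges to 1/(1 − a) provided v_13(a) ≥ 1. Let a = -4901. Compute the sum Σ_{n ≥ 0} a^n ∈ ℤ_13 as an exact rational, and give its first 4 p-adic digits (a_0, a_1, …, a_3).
Σ a^n = 1/(1 − a) = 1/4902;  first 4 digits = (1, 0, 10, 10)

v_13(a) = 2 ≥ 1, so the series converges in ℤ_13 to 1/(1 − a) = 1/(1 − (-4901)) = 1/4902. Expand this rational in ℤ_13: compute digits iteratively via d_i = x_i mod 13, x_{i+1} = (x_i − d_i)/13. The first 4 digits are (1, 0, 10, 10).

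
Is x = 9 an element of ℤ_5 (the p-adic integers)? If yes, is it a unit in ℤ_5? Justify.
x ∈ ℤ_5^× (unit); v_5(x) = 0

ℤ_5 = {x ∈ ℚ_5 : v_5(x) ≥ 0} and ℤ_5^× = {x ∈ ℤ_5 : v_5(x) = 0}. Here v_5(9) = v_5(num) − v_5(den) = 0; compare against these criteria.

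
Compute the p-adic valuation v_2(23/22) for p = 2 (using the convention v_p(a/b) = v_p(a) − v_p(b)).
v_2(23/22) = -1

Factor powers of 2 from the numerator and denominator of the reduced fraction: 23 = 2^0 · 23 and 22 = 2^1 · 11. Apply v_p(a/b) = v_p(a) − v_p(b): v_2(23/22) = 0 − 1 = -1.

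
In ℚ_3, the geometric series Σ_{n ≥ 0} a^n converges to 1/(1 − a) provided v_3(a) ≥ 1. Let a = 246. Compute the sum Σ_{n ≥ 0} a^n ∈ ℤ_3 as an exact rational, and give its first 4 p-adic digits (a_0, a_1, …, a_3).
Σ a^n = 1/(1 − a) = -1/245;  first 4 digits = (1, 1, 1, 1)

v_3(a) = 1 ≥ 1, so the series converges in ℤ_3 to 1/(1 − a) = 1/(1 − 246) = -1/245. Expand this rational in ℤ_3: compute digits iteratively via d_i = x_i mod 3, x_{i+1} = (x_i − d_i)/3. The first 4 digits are (1, 1, 1, 1).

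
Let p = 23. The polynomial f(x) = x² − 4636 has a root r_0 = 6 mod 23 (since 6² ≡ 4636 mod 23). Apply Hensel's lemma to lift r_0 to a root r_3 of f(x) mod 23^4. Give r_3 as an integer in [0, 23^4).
r_3 = 125586 (mod 279841)

Hensel's recurrence: r_{i+1} = r_i − f(r_i)·(f′(r_i))^{-1} mod 23^{i+2}, with f′(x) = 2x. Iterate:
  r_0 = 6 (mod 23)
  r_1 = 213 (mod 529)
  r_2 = 3916 (mod 12167)
  r_3 = 125586 (mod 279841)
Final: r_3 = 125586, and one checks f(r_3) ≡ 0 mod 23^4.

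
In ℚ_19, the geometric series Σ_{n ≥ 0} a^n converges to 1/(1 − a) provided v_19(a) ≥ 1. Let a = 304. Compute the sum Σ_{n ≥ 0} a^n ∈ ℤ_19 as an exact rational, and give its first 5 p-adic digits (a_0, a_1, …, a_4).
Σ a^n = 1/(1 − a) = -1/303;  first 5 digits = (1, 16, 9, 5, 12)

v_19(a) = 1 ≥ 1, so the series converges in ℤ_19 to 1/(1 − a) = 1/(1 − 304) = -1/303. Expand this rational in ℤ_19: compute digits iteratively via d_i = x_i mod 19, x_{i+1} = (x_i − d_i)/19. The first 5 digits are (1, 16, 9, 5, 12).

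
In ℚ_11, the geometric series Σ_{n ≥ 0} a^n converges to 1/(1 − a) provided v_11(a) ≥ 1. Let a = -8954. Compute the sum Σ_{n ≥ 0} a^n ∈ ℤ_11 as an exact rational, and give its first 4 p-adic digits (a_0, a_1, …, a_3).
Σ a^n = 1/(1 − a) = 1/8955;  first 4 digits = (1, 0, 3, 4)

v_11(a) = 2 ≥ 1, so the series converges in ℤ_11 to 1/(1 − a) = 1/(1 − (-8954)) = 1/8955. Expand this rational in ℤ_11: compute digits iteratively via d_i = x_i mod 11, x_{i+1} = (x_i − d_i)/11. The first 4 digits are (1, 0, 3, 4).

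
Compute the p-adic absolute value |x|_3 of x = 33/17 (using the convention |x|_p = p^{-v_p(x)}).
|33/17|_3 = 1/3

Step 1 — compute v_3(x) by factoring powers of 3 out of the numerator and denominator: v_3(33/17) = 1. Step 2 — apply |x|_p = p^{-v_p(x)} = 3^{-1} = 1/3.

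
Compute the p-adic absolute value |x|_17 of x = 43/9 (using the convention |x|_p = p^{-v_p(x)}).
|43/9|_17 = 1

Step 1 — compute v_17(x) by factoring powers of 17 out of the numerator and denominator: v_17(43/9) = 0. Step 2 — apply |x|_p = p^{-v_p(x)} = 17^{0} = 1.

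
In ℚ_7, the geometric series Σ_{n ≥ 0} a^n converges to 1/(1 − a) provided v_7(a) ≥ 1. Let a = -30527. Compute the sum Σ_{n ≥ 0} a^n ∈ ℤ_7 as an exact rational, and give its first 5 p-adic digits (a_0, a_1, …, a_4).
Σ a^n = 1/(1 − a) = 1/30528;  first 5 digits = (1, 0, 0, 2, 1)

v_7(a) = 3 ≥ 1, so the series converges in ℤ_7 to 1/(1 − a) = 1/(1 − (-30527)) = 1/30528. Expand this rational in ℤ_7: compute digits iteratively via d_i = x_i mod 7, x_{i+1} = (x_i − d_i)/7. The first 5 digits are (1, 0, 0, 2, 1).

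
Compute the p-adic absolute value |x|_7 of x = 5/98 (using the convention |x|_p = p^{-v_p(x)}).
|5/98|_7 = 49

Step 1 — compute v_7(x) by factoring powers of 7 out of the numerator and denominator: v_7(5/98) = -2. Step 2 — apply |x|_p = p^{-v_p(x)} = 7^{2} = 49.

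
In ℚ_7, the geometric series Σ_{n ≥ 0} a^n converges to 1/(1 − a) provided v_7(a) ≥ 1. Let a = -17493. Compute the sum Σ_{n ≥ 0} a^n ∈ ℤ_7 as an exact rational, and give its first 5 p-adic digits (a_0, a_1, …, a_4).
Σ a^n = 1/(1 − a) = 1/17494;  first 5 digits = (1, 0, 0, 5, 6)

v_7(a) = 3 ≥ 1, so the series converges in ℤ_7 to 1/(1 − a) = 1/(1 − (-17493)) = 1/17494. Expand this rational in ℤ_7: compute digits iteratively via d_i = x_i mod 7, x_{i+1} = (x_i − d_i)/7. The first 5 digits are (1, 0, 0, 5, 6).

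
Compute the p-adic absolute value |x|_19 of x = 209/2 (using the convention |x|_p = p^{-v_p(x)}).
|209/2|_19 = 1/19

Step 1 — compute v_19(x) by factoring powers of 19 out of the numerator and denominator: v_19(209/2) = 1. Step 2 — apply |x|_p = p^{-v_p(x)} = 19^{-1} = 1/19.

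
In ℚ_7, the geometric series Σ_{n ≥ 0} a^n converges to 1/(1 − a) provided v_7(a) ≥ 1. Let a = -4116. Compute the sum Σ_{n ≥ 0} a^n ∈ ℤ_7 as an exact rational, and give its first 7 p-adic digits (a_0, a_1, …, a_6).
Σ a^n = 1/(1 − a) = 1/4117;  first 7 digits = (1, 0, 0, 2, 5, 6, 3)

v_7(a) = 3 ≥ 1, so the series converges in ℤ_7 to 1/(1 − a) = 1/(1 − (-4116)) = 1/4117. Expand this rational in ℤ_7: compute digits iteratively via d_i = x_i mod 7, x_{i+1} = (x_i − d_i)/7. The first 7 digits are (1, 0, 0, 2, 5, 6, 3).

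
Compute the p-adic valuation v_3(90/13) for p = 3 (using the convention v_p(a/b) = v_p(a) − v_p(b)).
v_3(90/13) = 2

Factor powers of 3 from the numerator and denominator of the reduced fraction: 90 = 3^2 · 10 and 13 = 3^0 · 13. Apply v_p(a/b) = v_p(a) − v_p(b): v_3(90/13) = 2 − 0 = 2.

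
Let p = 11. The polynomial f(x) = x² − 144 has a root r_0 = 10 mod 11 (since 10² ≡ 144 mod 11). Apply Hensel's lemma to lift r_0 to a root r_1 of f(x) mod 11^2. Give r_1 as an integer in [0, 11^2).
r_1 = 109 (mod 121)

Hensel's recurrence: r_{i+1} = r_i − f(r_i)·(f′(r_i))^{-1} mod 11^{i+2}, with f′(x) = 2x. Iterate:
  r_0 = 10 (mod 11)
  r_1 = 109 (mod 121)
Final: r_1 = 109, and one checks f(r_1) ≡ 0 mod 11^2.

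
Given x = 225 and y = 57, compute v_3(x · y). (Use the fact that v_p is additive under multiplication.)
v_3(12825) = 3

v_p(x) = 2 (factor: 225 = 3^2 · 25); v_p(y) = 1 (factor: 57 = 3^1 · 19). Additivity: v_p(xy) = v_p(x) + v_p(y) = 2 + 1 = 3. (Direct check: xy = 12825 = 3^3 · (475).)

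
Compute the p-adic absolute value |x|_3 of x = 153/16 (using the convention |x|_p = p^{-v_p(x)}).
|153/16|_3 = 1/9

Step 1 — compute v_3(x) by factoring powers of 3 out of the numerator and denominator: v_3(153/16) = 2. Step 2 — apply |x|_p = p^{-v_p(x)} = 3^{-2} = 1/9.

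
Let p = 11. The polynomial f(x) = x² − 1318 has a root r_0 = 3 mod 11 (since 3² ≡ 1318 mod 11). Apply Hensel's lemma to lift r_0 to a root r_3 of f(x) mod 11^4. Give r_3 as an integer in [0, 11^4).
r_3 = 11212 (mod 14641)

Hensel's recurrence: r_{i+1} = r_i − f(r_i)·(f′(r_i))^{-1} mod 11^{i+2}, with f′(x) = 2x. Iterate:
  r_0 = 3 (mod 11)
  r_1 = 80 (mod 121)
  r_2 = 564 (mod 1331)
  r_3 = 11212 (mod 14641)
Final: r_3 = 11212, and one checks f(r_3) ≡ 0 mod 11^4.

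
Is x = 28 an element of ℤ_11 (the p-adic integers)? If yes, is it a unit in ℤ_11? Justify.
x ∈ ℤ_11^× (unit); v_11(x) = 0

ℤ_11 = {x ∈ ℚ_11 : v_11(x) ≥ 0} and ℤ_11^× = {x ∈ ℤ_11 : v_11(x) = 0}. Here v_11(28) = v_11(num) − v_11(den) = 0; compare against these criteria.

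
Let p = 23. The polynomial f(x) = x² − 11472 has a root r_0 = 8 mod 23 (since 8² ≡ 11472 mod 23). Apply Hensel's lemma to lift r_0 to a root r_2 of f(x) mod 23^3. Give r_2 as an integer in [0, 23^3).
r_2 = 10772 (mod 12167)

Hensel's recurrence: r_{i+1} = r_i − f(r_i)·(f′(r_i))^{-1} mod 23^{i+2}, with f′(x) = 2x. Iterate:
  r_0 = 8 (mod 23)
  r_1 = 192 (mod 529)
  r_2 = 10772 (mod 12167)
Final: r_2 = 10772, and one checks f(r_2) ≡ 0 mod 23^3.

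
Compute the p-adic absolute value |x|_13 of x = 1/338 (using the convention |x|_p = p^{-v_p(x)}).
|1/338|_13 = 169

Step 1 — compute v_13(x) by factoring powers of 13 out of the numerator and denominator: v_13(1/338) = -2. Step 2 — apply |x|_p = p^{-v_p(x)} = 13^{2} = 169.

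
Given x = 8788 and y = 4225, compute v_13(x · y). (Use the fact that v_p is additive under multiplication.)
v_13(37129300) = 5

v_p(x) = 3 (factor: 8788 = 13^3 · 4); v_p(y) = 2 (factor: 4225 = 13^2 · 25). Additivity: v_p(xy) = v_p(x) + v_p(y) = 3 + 2 = 5. (Direct check: xy = 37129300 = 13^5 · (100).)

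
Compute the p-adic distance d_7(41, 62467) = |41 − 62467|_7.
d_7(41, 62467) = 1/2401

Step 1 — x − y = 41 − 62467 = -62426. Step 2 — v_7(-62426) = 4 (factor: -62426 = −(7^4 · 26); the sign does not affect v_p). Step 3 — |x − y|_7 = 7^{-4} = 1/2401.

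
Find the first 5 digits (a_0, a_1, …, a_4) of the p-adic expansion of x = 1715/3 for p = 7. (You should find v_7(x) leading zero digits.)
(a_0, …, a_4) = (0, 0, 0, 4, 2)

v_7(1715/3) = 3, so a_0 = ... = a_2 = 0. Factor out: x = 7^3 · u with u = 5/3 a unit in ℤ_7. Expand u iteratively via a_{v+i} = u_i mod 7, u_{i+1} = (u_i − a_{v+i})/7:
  u_0 = 5/3;  a_3 = 4;  u_1 = (u_0 − 4)/7 = -1/3
  u_1 = -1/3;  a_4 = 2;  u_2 = (u_1 − 2)/7 = -1/3
Digits: (0, 0, 0, 4, 2).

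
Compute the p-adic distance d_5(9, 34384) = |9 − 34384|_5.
d_5(9, 34384) = 1/3125

Step 1 — x − y = 9 − 34384 = -34375. Step 2 — v_5(-34375) = 5 (factor: -34375 = −(5^5 · 11); the sign does not affect v_p). Step 3 — |x − y|_5 = 5^{-5} = 1/3125.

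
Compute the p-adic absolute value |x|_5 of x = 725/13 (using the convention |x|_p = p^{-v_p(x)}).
|725/13|_5 = 1/25

Step 1 — compute v_5(x) by factoring powers of 5 out of the numerator and denominator: v_5(725/13) = 2. Step 2 — apply |x|_p = p^{-v_p(x)} = 5^{-2} = 1/25.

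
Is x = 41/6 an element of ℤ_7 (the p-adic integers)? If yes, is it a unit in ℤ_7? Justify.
x ∈ ℤ_7^× (unit); v_7(x) = 0

ℤ_7 = {x ∈ ℚ_7 : v_7(x) ≥ 0} and ℤ_7^× = {x ∈ ℤ_7 : v_7(x) = 0}. Here v_7(41/6) = v_7(num) − v_7(den) = 0; compare against these criteria.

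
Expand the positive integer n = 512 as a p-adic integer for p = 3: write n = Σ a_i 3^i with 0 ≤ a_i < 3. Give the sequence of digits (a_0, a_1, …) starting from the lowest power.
(a_0, a_1, …) = (2, 2, 2, 0, 0, 2)

Repeated division by 3 gives the digits low-to-high: 512 = 2 + 2·3^1 + 2·3^2 + 2·3^5. Digit sequence: (2, 2, 2, 0, 0, 2).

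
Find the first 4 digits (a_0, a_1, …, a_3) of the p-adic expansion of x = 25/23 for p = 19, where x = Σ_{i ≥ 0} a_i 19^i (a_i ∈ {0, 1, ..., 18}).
(a_0, …, a_3) = (11, 16, 14, 5)

v_19(25/23) = 0 (numerator and denominator both coprime to 19), so x ∈ ℤ_19^×. Compute digits iteratively via a_i = x_i mod 19, x_{i+1} = (x_i − a_i)/19, with x_0 = x:
  x_0 = 25/23;  a_0 = 11;  x_1 = (x_0 − 11)/19 = -12/23
  x_1 = -12/23;  a_1 = 16;  x_2 = (x_1 − 16)/19 = -20/23
  x_2 = -20/23;  a_2 = 14;  x_3 = (x_2 − 14)/19 = -18/23
  x_3 = -18/23;  a_3 = 5;  x_4 = (x_3 − 5)/19 = -7/23
Digits: (11, 16, 14, 5).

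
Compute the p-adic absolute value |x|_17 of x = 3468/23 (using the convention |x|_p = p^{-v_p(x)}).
|3468/23|_17 = 1/289

Step 1 — compute v_17(x) by factoring powers of 17 out of the numerator and denominator: v_17(3468/23) = 2. Step 2 — apply |x|_p = p^{-v_p(x)} = 17^{-2} = 1/289.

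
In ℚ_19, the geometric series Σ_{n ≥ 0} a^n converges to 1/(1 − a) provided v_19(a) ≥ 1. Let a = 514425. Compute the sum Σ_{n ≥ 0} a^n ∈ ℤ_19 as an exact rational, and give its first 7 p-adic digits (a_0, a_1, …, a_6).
Σ a^n = 1/(1 − a) = -1/514424;  first 7 digits = (1, 0, 0, 18, 3, 0, 1)

v_19(a) = 3 ≥ 1, so the series converges in ℤ_19 to 1/(1 − a) = 1/(1 − 514425) = -1/514424. Expand this rational in ℤ_19: compute digits iteratively via d_i = x_i mod 19, x_{i+1} = (x_i − d_i)/19. The first 7 digits are (1, 0, 0, 18, 3, 0, 1).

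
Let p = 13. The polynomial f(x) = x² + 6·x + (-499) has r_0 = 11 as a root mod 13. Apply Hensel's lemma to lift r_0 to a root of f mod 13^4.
r_3 = 14532 (mod 28561)

Hensel: r_{i+1} = r_i − f(r_i)·(f′(r_i))^{-1} mod 13^{i+2}, f′(x) = 2x + 6. Iterate:
  r_0 = 11 (mod 13)
  r_1 = 167 (mod 169)
  r_2 = 1350 (mod 2197)
  r_3 = 14532 (mod 28561)
Final: r = 14532 satisfies f(r) ≡ 0 mod 13^4.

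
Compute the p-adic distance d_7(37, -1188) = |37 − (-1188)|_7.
d_7(37, -1188) = 1/49

Step 1 — x − y = 37 − (-1188) = 1225. Step 2 — v_7(1225) = 2 (factor: 1225 = (7^2 · 25); the sign does not affect v_p). Step 3 — |x − y|_7 = 7^{-2} = 1/49.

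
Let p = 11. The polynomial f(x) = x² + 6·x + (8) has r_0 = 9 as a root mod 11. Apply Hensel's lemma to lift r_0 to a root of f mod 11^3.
r_2 = 1329 (mod 1331)

Hensel: r_{i+1} = r_i − f(r_i)·(f′(r_i))^{-1} mod 11^{i+2}, f′(x) = 2x + 6. Iterate:
  r_0 = 9 (mod 11)
  r_1 = 119 (mod 121)
  r_2 = 1329 (mod 1331)
Final: r = 1329 satisfies f(r) ≡ 0 mod 11^3.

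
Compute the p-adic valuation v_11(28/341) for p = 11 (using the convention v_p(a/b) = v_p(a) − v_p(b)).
v_11(28/341) = -1

Factor powers of 11 from the numerator and denominator of the reduced fraction: 28 = 11^0 · 28 and 341 = 11^1 · 31. Apply v_p(a/b) = v_p(a) − v_p(b): v_11(28/341) = 0 − 1 = -1.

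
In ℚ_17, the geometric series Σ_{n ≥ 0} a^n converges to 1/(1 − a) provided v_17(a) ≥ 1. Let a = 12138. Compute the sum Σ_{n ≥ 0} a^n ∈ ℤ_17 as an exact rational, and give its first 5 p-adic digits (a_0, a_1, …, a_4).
Σ a^n = 1/(1 − a) = -1/12137;  first 5 digits = (1, 0, 8, 2, 13)

v_17(a) = 2 ≥ 1, so the series converges in ℤ_17 to 1/(1 − a) = 1/(1 − 12138) = -1/12137. Expand this rational in ℤ_17: compute digits iteratively via d_i = x_i mod 17, x_{i+1} = (x_i − d_i)/17. The first 5 digits are (1, 0, 8, 2, 13).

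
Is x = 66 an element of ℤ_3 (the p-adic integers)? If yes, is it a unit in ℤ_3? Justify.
x ∈ ℤ_3 but not a unit; v_3(x) = 1 > 0

ℤ_3 = {x ∈ ℚ_3 : v_3(x) ≥ 0} and ℤ_3^× = {x ∈ ℤ_3 : v_3(x) = 0}. Here v_3(66) = v_3(num) − v_3(den) = 1; compare against these criteria.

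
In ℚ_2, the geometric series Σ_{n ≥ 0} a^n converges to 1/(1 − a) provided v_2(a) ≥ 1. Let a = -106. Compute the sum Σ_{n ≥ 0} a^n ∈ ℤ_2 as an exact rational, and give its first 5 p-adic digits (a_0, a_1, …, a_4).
Σ a^n = 1/(1 − a) = 1/107;  first 5 digits = (1, 1, 0, 0, 0)

v_2(a) = 1 ≥ 1, so the series converges in ℤ_2 to 1/(1 − a) = 1/(1 − (-106)) = 1/107. Expand this rational in ℤ_2: compute digits iteratively via d_i = x_i mod 2, x_{i+1} = (x_i − d_i)/2. The first 5 digits are (1, 1, 0, 0, 0).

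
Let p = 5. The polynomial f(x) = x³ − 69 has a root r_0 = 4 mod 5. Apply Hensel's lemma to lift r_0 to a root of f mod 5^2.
r_1 = 14 (mod 25)

Hensel: r_{i+1} = r_i − f(r_i)/f′(r_i) mod 5^{i+2}, where f′(x) = 3x². Iterate:
  r_0 = 4 (mod 5)
  r_1 = 14 (mod 25)
Final: r = 14 with f(r) ≡ 0 mod 5^2.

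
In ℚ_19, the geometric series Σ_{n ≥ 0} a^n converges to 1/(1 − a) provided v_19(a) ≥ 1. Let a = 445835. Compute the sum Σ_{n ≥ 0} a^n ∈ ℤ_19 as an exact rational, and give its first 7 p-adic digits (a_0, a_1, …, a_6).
Σ a^n = 1/(1 − a) = -1/445834;  first 7 digits = (1, 0, 0, 8, 3, 0, 7)

v_19(a) = 3 ≥ 1, so the series converges in ℤ_19 to 1/(1 − a) = 1/(1 − 445835) = -1/445834. Expand this rational in ℤ_19: compute digits iteratively via d_i = x_i mod 19, x_{i+1} = (x_i − d_i)/19. The first 7 digits are (1, 0, 0, 8, 3, 0, 7).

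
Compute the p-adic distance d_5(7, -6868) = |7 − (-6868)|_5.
d_5(7, -6868) = 1/625

Step 1 — x − y = 7 − (-6868) = 6875. Step 2 — v_5(6875) = 4 (factor: 6875 = (5^4 · 11); the sign does not affect v_p). Step 3 — |x − y|_5 = 5^{-4} = 1/625.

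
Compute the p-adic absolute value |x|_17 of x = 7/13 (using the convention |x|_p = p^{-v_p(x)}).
|7/13|_17 = 1

Step 1 — compute v_17(x) by factoring powers of 17 out of the numerator and denominator: v_17(7/13) = 0. Step 2 — apply |x|_p = p^{-v_p(x)} = 17^{0} = 1.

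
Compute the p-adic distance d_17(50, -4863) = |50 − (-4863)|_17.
d_17(50, -4863) = 1/4913

Step 1 — x − y = 50 − (-4863) = 4913. Step 2 — v_17(4913) = 3 (factor: 4913 = (17^3 · 1); the sign does not affect v_p). Step 3 — |x − y|_17 = 17^{-3} = 1/4913.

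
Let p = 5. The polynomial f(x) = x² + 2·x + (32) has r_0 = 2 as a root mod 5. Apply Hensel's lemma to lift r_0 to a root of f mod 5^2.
r_1 = 12 (mod 25)

Hensel: r_{i+1} = r_i − f(r_i)·(f′(r_i))^{-1} mod 5^{i+2}, f′(x) = 2x + 2. Iterate:
  r_0 = 2 (mod 5)
  r_1 = 12 (mod 25)
Final: r = 12 satisfies f(r) ≡ 0 mod 5^2.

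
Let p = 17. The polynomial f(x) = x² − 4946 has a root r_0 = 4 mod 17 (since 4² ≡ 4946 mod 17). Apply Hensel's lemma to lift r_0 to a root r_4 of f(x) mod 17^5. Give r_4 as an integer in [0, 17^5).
r_4 = 286658 (mod 1419857)

Hensel's recurrence: r_{i+1} = r_i − f(r_i)·(f′(r_i))^{-1} mod 17^{i+2}, with f′(x) = 2x. Iterate:
  r_0 = 4 (mod 17)
  r_1 = 259 (mod 289)
  r_2 = 1704 (mod 4913)
  r_3 = 36095 (mod 83521)
  r_4 = 286658 (mod 1419857)
Final: r_4 = 286658, and one checks f(r_4) ≡ 0 mod 17^5.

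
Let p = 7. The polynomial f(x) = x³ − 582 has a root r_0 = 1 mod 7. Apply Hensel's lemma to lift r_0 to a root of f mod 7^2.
r_1 = 15 (mod 49)

Hensel: r_{i+1} = r_i − f(r_i)/f′(r_i) mod 7^{i+2}, where f′(x) = 3x². Iterate:
  r_0 = 1 (mod 7)
  r_1 = 15 (mod 49)
Final: r = 15 with f(r) ≡ 0 mod 7^2.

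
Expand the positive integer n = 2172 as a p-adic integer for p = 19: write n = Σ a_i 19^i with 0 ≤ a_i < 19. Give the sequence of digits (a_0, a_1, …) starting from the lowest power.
(a_0, a_1, …) = (6, 0, 6)

Repeated division by 19 gives the digits low-to-high: 2172 = 6 + 6·19^2. Digit sequence: (6, 0, 6).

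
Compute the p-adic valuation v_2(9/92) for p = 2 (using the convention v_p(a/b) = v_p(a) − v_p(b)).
v_2(9/92) = -2

Factor powers of 2 from the numerator and denominator of the reduced fraction: 9 = 2^0 · 9 and 92 = 2^2 · 23. Apply v_p(a/b) = v_p(a) − v_p(b): v_2(9/92) = 0 − 2 = -2.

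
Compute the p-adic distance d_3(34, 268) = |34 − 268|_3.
d_3(34, 268) = 1/9

Step 1 — x − y = 34 − 268 = -234. Step 2 — v_3(-234) = 2 (factor: -234 = −(3^2 · 26); the sign does not affect v_p). Step 3 — |x − y|_3 = 3^{-2} = 1/9.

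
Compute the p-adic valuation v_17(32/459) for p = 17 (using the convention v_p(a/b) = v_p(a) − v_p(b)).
v_17(32/459) = -1

Factor powers of 17 from the numerator and denominator of the reduced fraction: 32 = 17^0 · 32 and 459 = 17^1 · 27. Apply v_p(a/b) = v_p(a) − v_p(b): v_17(32/459) = 0 − 1 = -1.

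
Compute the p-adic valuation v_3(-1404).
v_3(-1404) = 3

v_3(n) is the largest exponent k such that 3^k divides n. Factor out: -1404 = -3^3 · 52. (Sign doesn't affect v_p.) So v_3(-1404) = 3.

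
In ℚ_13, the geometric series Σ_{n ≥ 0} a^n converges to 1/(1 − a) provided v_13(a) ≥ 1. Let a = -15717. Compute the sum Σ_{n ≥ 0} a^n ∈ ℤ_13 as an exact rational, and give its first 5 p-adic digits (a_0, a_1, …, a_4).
Σ a^n = 1/(1 − a) = 1/15718;  first 5 digits = (1, 0, 11, 5, 3)

v_13(a) = 2 ≥ 1, so the series converges in ℤ_13 to 1/(1 − a) = 1/(1 − (-15717)) = 1/15718. Expand this rational in ℤ_13: compute digits iteratively via d_i = x_i mod 13, x_{i+1} = (x_i − d_i)/13. The first 5 digits are (1, 0, 11, 5, 3).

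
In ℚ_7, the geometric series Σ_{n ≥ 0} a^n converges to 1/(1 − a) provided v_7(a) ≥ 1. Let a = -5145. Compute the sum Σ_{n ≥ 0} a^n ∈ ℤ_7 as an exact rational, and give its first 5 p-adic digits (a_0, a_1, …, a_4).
Σ a^n = 1/(1 − a) = 1/5146;  first 5 digits = (1, 0, 0, 6, 4)

v_7(a) = 3 ≥ 1, so the series converges in ℤ_7 to 1/(1 − a) = 1/(1 − (-5145)) = 1/5146. Expand this rational in ℤ_7: compute digits iteratively via d_i = x_i mod 7, x_{i+1} = (x_i − d_i)/7. The first 5 digits are (1, 0, 0, 6, 4).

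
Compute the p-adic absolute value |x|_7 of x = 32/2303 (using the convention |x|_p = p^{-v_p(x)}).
|32/2303|_7 = 49

Step 1 — compute v_7(x) by factoring powers of 7 out of the numerator and denominator: v_7(32/2303) = -2. Step 2 — apply |x|_p = p^{-v_p(x)} = 7^{2} = 49.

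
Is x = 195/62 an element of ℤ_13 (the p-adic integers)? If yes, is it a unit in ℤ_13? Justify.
x ∈ ℤ_13 but not a unit; v_13(x) = 1 > 0

ℤ_13 = {x ∈ ℚ_13 : v_13(x) ≥ 0} and ℤ_13^× = {x ∈ ℤ_13 : v_13(x) = 0}. Here v_13(195/62) = v_13(num) − v_13(den) = 1; compare against these criteria.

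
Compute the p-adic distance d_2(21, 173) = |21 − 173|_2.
d_2(21, 173) = 1/8

Step 1 — x − y = 21 − 173 = -152. Step 2 — v_2(-152) = 3 (factor: -152 = −(2^3 · 19); the sign does not affect v_p). Step 3 — |x − y|_2 = 2^{-3} = 1/8.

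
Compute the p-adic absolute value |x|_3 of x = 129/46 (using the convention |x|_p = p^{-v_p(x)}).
|129/46|_3 = 1/3

Step 1 — compute v_3(x) by factoring powers of 3 out of the numerator and denominator: v_3(129/46) = 1. Step 2 — apply |x|_p = p^{-v_p(x)} = 3^{-1} = 1/3.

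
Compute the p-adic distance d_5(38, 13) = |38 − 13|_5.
d_5(38, 13) = 1/25

Step 1 — x − y = 38 − 13 = 25. Step 2 — v_5(25) = 2 (factor: 25 = (5^2 · 1); the sign does not affect v_p). Step 3 — |x − y|_5 = 5^{-2} = 1/25.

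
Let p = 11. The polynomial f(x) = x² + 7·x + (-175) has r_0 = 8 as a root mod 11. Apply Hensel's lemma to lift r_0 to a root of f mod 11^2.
r_1 = 63 (mod 121)

Hensel: r_{i+1} = r_i − f(r_i)·(f′(r_i))^{-1} mod 11^{i+2}, f′(x) = 2x + 7. Iterate:
  r_0 = 8 (mod 11)
  r_1 = 63 (mod 121)
Final: r = 63 satisfies f(r) ≡ 0 mod 11^2.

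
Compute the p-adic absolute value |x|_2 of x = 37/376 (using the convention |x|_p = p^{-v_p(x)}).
|37/376|_2 = 8

Step 1 — compute v_2(x) by factoring powers of 2 out of the numerator and denominator: v_2(37/376) = -3. Step 2 — apply |x|_p = p^{-v_p(x)} = 2^{3} = 8.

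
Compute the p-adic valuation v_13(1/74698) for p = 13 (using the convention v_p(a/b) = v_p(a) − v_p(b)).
v_13(1/74698) = -3

Factor powers of 13 from the numerator and denominator of the reduced fraction: 1 = 13^0 · 1 and 74698 = 13^3 · 34. Apply v_p(a/b) = v_p(a) − v_p(b): v_13(1/74698) = 0 − 3 = -3.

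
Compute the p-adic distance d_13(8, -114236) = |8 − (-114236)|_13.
d_13(8, -114236) = 1/28561

Step 1 — x − y = 8 − (-114236) = 114244. Step 2 — v_13(114244) = 4 (factor: 114244 = (13^4 · 4); the sign does not affect v_p). Step 3 — |x − y|_13 = 13^{-4} = 1/28561.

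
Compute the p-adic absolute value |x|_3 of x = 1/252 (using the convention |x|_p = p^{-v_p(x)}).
|1/252|_3 = 9

Step 1 — compute v_3(x) by factoring powers of 3 out of the numerator and denominator: v_3(1/252) = -2. Step 2 — apply |x|_p = p^{-v_p(x)} = 3^{2} = 9.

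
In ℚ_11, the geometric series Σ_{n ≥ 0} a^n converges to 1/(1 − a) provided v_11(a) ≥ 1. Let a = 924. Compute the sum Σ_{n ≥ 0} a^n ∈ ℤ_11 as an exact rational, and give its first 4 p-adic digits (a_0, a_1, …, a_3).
Σ a^n = 1/(1 − a) = -1/923;  first 4 digits = (1, 7, 1, 6)

v_11(a) = 1 ≥ 1, so the series converges in ℤ_11 to 1/(1 − a) = 1/(1 − 924) = -1/923. Expand this rational in ℤ_11: compute digits iteratively via d_i = x_i mod 11, x_{i+1} = (x_i − d_i)/11. The first 4 digits are (1, 7, 1, 6).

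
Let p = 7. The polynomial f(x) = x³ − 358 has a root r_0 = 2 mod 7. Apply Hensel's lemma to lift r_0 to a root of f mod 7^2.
r_1 = 23 (mod 49)

Hensel: r_{i+1} = r_i − f(r_i)/f′(r_i) mod 7^{i+2}, where f′(x) = 3x². Iterate:
  r_0 = 2 (mod 7)
  r_1 = 23 (mod 49)
Final: r = 23 with f(r) ≡ 0 mod 7^2.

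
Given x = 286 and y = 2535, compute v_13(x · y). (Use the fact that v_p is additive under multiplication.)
v_13(725010) = 3

v_p(x) = 1 (factor: 286 = 13^1 · 22); v_p(y) = 2 (factor: 2535 = 13^2 · 15). Additivity: v_p(xy) = v_p(x) + v_p(y) = 1 + 2 = 3. (Direct check: xy = 725010 = 13^3 · (330).)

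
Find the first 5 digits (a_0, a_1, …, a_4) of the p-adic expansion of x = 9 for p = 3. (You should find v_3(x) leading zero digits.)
(a_0, …, a_4) = (0, 0, 1, 0, 0)

v_3(9) = 2, so a_0 = ... = a_1 = 0. Factor out: x = 3^2 · u with u = 1 a unit in ℤ_3. Expand u iteratively via a_{v+i} = u_i mod 3, u_{i+1} = (u_i − a_{v+i})/3:
  u_0 = 1;  a_2 = 1;  u_1 = (u_0 − 1)/3 = 0
  u_1 = 0;  a_3 = 0;  u_2 = (u_1 − 0)/3 = 0
  u_2 = 0;  a_4 = 0;  u_3 = (u_2 − 0)/3 = 0
Digits: (0, 0, 1, 0, 0).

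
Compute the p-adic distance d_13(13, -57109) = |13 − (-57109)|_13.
d_13(13, -57109) = 1/28561

Step 1 — x − y = 13 − (-57109) = 57122. Step 2 — v_13(57122) = 4 (factor: 57122 = (13^4 · 2); the sign does not affect v_p). Step 3 — |x − y|_13 = 13^{-4} = 1/28561.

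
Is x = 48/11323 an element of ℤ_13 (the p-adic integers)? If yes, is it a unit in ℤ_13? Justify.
x ∉ ℤ_13 (v_13(x) = -2 < 0)

ℤ_13 = {x ∈ ℚ_13 : v_13(x) ≥ 0} and ℤ_13^× = {x ∈ ℤ_13 : v_13(x) = 0}. Here v_13(48/11323) = v_13(num) − v_13(den) = -2; compare against these criteria.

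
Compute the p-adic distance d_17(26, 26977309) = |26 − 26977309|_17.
d_17(26, 26977309) = 1/1419857

Step 1 — x − y = 26 − 26977309 = -26977283. Step 2 — v_17(-26977283) = 5 (factor: -26977283 = −(17^5 · 19); the sign does not affect v_p). Step 3 — |x − y|_17 = 17^{-5} = 1/1419857.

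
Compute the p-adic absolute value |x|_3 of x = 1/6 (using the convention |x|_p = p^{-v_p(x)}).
|1/6|_3 = 3

Step 1 — compute v_3(x) by factoring powers of 3 out of the numerator and denominator: v_3(1/6) = -1. Step 2 — apply |x|_p = p^{-v_p(x)} = 3^{1} = 3.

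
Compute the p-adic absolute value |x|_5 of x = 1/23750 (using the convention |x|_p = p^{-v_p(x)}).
|1/23750|_5 = 625

Step 1 — compute v_5(x) by factoring powers of 5 out of the numerator and denominator: v_5(1/23750) = -4. Step 2 — apply |x|_p = p^{-v_p(x)} = 5^{4} = 625.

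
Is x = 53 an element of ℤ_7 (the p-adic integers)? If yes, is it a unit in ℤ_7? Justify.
x ∈ ℤ_7^× (unit); v_7(x) = 0

ℤ_7 = {x ∈ ℚ_7 : v_7(x) ≥ 0} and ℤ_7^× = {x ∈ ℤ_7 : v_7(x) = 0}. Here v_7(53) = v_7(num) − v_7(den) = 0; compare against these criteria.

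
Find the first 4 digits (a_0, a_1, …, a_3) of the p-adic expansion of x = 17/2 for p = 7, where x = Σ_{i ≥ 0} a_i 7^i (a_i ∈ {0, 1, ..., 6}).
(a_0, …, a_3) = (5, 4, 3, 3)

v_7(17/2) = 0 (numerator and denominator both coprime to 7), so x ∈ ℤ_7^×. Compute digits iteratively via a_i = x_i mod 7, x_{i+1} = (x_i − a_i)/7, with x_0 = x:
  x_0 = 17/2;  a_0 = 5;  x_1 = (x_0 − 5)/7 = 1/2
  x_1 = 1/2;  a_1 = 4;  x_2 = (x_1 − 4)/7 = -1/2
  x_2 = -1/2;  a_2 = 3;  x_3 = (x_2 − 3)/7 = -1/2
  x_3 = -1/2;  a_3 = 3;  x_4 = (x_3 − 3)/7 = -1/2
Digits: (5, 4, 3, 3).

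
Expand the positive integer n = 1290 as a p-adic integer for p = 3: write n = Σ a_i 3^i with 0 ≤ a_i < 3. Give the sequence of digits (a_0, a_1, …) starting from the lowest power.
(a_0, a_1, …) = (0, 1, 2, 2, 0, 2, 1)

Repeated division by 3 gives the digits low-to-high: 1290 = 1·3^1 + 2·3^2 + 2·3^3 + 2·3^5 + 1·3^6. Digit sequence: (0, 1, 2, 2, 0, 2, 1).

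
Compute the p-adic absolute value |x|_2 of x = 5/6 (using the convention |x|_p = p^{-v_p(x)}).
|5/6|_2 = 2

Step 1 — compute v_2(x) by factoring powers of 2 out of the numerator and denominator: v_2(5/6) = -1. Step 2 — apply |x|_p = p^{-v_p(x)} = 2^{1} = 2.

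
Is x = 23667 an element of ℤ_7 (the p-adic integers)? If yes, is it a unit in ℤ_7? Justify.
x ∈ ℤ_7 but not a unit; v_7(x) = 3 > 0

ℤ_7 = {x ∈ ℚ_7 : v_7(x) ≥ 0} and ℤ_7^× = {x ∈ ℤ_7 : v_7(x) = 0}. Here v_7(23667) = v_7(num) − v_7(den) = 3; compare against these criteria.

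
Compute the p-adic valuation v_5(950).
v_5(950) = 2

v_5(n) is the largest exponent k such that 5^k divides n. Factor out: 950 = 5^2 · 38. (Sign doesn't affect v_p.) So v_5(950) = 2.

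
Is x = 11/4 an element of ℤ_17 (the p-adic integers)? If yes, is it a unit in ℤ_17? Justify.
x ∈ ℤ_17^× (unit); v_17(x) = 0

ℤ_17 = {x ∈ ℚ_17 : v_17(x) ≥ 0} and ℤ_17^× = {x ∈ ℤ_17 : v_17(x) = 0}. Here v_17(11/4) = v_17(num) − v_17(den) = 0; compare against these criteria.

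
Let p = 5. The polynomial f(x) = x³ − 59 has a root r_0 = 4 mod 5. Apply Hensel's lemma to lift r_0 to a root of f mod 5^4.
r_3 = 419 (mod 625)

Hensel: r_{i+1} = r_i − f(r_i)/f′(r_i) mod 5^{i+2}, where f′(x) = 3x². Iterate:
  r_0 = 4 (mod 5)
  r_1 = 19 (mod 25)
  r_2 = 44 (mod 125)
  r_3 = 419 (mod 625)
Final: r = 419 with f(r) ≡ 0 mod 5^4.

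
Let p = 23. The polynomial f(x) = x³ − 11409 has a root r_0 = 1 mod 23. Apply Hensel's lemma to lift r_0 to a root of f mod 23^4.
r_3 = 93910 (mod 279841)

Hensel: r_{i+1} = r_i − f(r_i)/f′(r_i) mod 23^{i+2}, where f′(x) = 3x². Iterate:
  r_0 = 1 (mod 23)
  r_1 = 277 (mod 529)
  r_2 = 8741 (mod 12167)
  r_3 = 93910 (mod 279841)
Final: r = 93910 with f(r) ≡ 0 mod 23^4.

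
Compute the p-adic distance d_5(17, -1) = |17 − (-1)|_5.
d_5(17, -1) = 1

Step 1 — x − y = 17 − (-1) = 18. Step 2 — v_5(18) = 0 (factor: 18 = (5^0 · 18); the sign does not affect v_p). Step 3 — |x − y|_5 = 5^{0} = 1.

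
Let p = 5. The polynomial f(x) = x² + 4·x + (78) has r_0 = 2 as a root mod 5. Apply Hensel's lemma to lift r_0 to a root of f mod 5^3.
r_2 = 97 (mod 125)

Hensel: r_{i+1} = r_i − f(r_i)·(f′(r_i))^{-1} mod 5^{i+2}, f′(x) = 2x + 4. Iterate:
  r_0 = 2 (mod 5)
  r_1 = 22 (mod 25)
  r_2 = 97 (mod 125)
Final: r = 97 satisfies f(r) ≡ 0 mod 5^3.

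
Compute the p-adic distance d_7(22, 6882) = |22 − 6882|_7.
d_7(22, 6882) = 1/343

Step 1 — x − y = 22 − 6882 = -6860. Step 2 — v_7(-6860) = 3 (factor: -6860 = −(7^3 · 20); the sign does not affect v_p). Step 3 — |x − y|_7 = 7^{-3} = 1/343.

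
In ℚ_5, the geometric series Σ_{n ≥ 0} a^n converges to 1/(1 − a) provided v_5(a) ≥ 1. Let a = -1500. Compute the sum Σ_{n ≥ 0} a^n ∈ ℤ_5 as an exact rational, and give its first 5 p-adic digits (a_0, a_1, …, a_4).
Σ a^n = 1/(1 − a) = 1/1501;  first 5 digits = (1, 0, 0, 3, 2)

v_5(a) = 3 ≥ 1, so the series converges in ℤ_5 to 1/(1 − a) = 1/(1 − (-1500)) = 1/1501. Expand this rational in ℤ_5: compute digits iteratively via d_i = x_i mod 5, x_{i+1} = (x_i − d_i)/5. The first 5 digits are (1, 0, 0, 3, 2).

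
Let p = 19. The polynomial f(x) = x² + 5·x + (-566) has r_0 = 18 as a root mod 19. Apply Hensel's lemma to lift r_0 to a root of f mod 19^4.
r_3 = 93327 (mod 130321)

Hensel: r_{i+1} = r_i − f(r_i)·(f′(r_i))^{-1} mod 19^{i+2}, f′(x) = 2x + 5. Iterate:
  r_0 = 18 (mod 19)
  r_1 = 189 (mod 361)
  r_2 = 4160 (mod 6859)
  r_3 = 93327 (mod 130321)
Final: r = 93327 satisfies f(r) ≡ 0 mod 19^4.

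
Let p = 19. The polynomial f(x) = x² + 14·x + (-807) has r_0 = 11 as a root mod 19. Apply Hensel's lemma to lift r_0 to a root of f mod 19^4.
r_3 = 98659 (mod 130321)

Hensel: r_{i+1} = r_i − f(r_i)·(f′(r_i))^{-1} mod 19^{i+2}, f′(x) = 2x + 14. Iterate:
  r_0 = 11 (mod 19)
  r_1 = 106 (mod 361)
  r_2 = 2633 (mod 6859)
  r_3 = 98659 (mod 130321)
Final: r = 98659 satisfies f(r) ≡ 0 mod 19^4.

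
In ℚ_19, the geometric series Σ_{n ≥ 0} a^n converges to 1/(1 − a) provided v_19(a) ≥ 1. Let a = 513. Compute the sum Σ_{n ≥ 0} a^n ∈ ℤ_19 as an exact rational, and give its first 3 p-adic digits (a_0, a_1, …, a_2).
Σ a^n = 1/(1 − a) = -1/512;  first 3 digits = (1, 8, 8)

v_19(a) = 1 ≥ 1, so the series converges in ℤ_19 to 1/(1 − a) = 1/(1 − 513) = -1/512. Expand this rational in ℤ_19: compute digits iteratively via d_i = x_i mod 19, x_{i+1} = (x_i − d_i)/19. The first 3 digits are (1, 8, 8).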